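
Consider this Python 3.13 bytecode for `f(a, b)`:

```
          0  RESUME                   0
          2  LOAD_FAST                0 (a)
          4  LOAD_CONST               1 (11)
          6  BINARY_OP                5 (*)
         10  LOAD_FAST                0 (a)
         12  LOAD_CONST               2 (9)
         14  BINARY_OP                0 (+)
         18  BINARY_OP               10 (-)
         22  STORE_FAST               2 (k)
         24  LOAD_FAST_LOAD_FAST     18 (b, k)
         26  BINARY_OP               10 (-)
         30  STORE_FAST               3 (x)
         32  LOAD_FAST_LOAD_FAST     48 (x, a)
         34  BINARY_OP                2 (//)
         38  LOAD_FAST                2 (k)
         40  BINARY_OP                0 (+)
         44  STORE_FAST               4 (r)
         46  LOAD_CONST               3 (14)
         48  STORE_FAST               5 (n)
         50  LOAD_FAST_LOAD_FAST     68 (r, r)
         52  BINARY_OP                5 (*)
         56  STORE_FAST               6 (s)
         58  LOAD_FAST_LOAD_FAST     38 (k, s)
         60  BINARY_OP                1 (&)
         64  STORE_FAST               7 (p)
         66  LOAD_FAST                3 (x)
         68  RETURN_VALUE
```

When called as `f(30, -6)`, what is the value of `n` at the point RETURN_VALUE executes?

14

LOAD_FAST a → push 30. Stack: [30]
LOAD_CONST → push 11. Stack: [30, 11]
BINARY_OP * → 30 * 11 = 330. Stack: [330]
LOAD_FAST a → push 30. Stack: [330, 30]
LOAD_CONST → push 9. Stack: [330, 30, 9]
BINARY_OP + → 30 + 9 = 39. Stack: [330, 39]
BINARY_OP - → 330 - 39 = 291. Stack: [291]
STORE_FAST k → k=291. Stack: []
LOAD_FAST_LOAD_FAST b,k → push -6,291. Stack: [-6, 291]
BINARY_OP - → -6 - 291 = -297. Stack: [-297]
STORE_FAST x → x=-297. Stack: []
LOAD_FAST_LOAD_FAST x,a → push -297,30. Stack: [-297, 30]
BINARY_OP // → -297 // 30 = -10. Stack: [-10]
LOAD_FAST k → push 291. Stack: [-10, 291]
BINARY_OP + → -10 + 291 = 281. Stack: [281]
STORE_FAST r → r=281. Stack: []
LOAD_CONST → push 14. Stack: [14]
STORE_FAST n → n=14. Stack: []
LOAD_FAST_LOAD_FAST r,r → push 281,281. Stack: [281, 281]
BINARY_OP * → 281 * 281 = 78961. Stack: [78961]
STORE_FAST s → s=78961. Stack: []
LOAD_FAST_LOAD_FAST k,s → push 291,78961. Stack: [291, 78961]
BINARY_OP & → 291 & 78961 = 33. Stack: [33]
STORE_FAST p → p=33. Stack: []
LOAD_FAST x → push -297. Stack: [-297]
RETURN_VALUE → return -297.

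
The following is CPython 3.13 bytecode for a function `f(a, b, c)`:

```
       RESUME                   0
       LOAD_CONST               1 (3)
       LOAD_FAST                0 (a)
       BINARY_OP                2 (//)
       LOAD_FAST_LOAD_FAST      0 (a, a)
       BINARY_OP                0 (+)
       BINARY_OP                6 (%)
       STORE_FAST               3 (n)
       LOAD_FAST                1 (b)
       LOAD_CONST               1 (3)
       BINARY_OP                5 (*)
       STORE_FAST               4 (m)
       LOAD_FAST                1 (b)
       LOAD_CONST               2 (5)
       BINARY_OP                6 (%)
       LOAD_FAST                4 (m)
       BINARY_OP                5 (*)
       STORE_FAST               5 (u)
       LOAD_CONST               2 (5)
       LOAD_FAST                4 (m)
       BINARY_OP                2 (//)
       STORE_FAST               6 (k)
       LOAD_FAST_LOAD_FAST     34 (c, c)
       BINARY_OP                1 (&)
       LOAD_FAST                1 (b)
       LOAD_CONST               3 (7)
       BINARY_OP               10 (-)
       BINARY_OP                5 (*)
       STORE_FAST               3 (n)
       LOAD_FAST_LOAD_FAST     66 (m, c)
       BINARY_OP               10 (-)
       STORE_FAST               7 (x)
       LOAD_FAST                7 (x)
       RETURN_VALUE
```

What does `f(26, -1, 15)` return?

-18

LOAD_CONST → push 3. Stack: [3]
LOAD_FAST a → push 26. Stack: [3, 26]
BINARY_OP // → 3 // 26 = 0. Stack: [0]
LOAD_FAST_LOAD_FAST a,a → push 26,26. Stack: [0, 26, 26]
BINARY_OP + → 26 + 26 = 52. Stack: [0, 52]
BINARY_OP % → 0 % 52 = 0. Stack: [0]
STORE_FAST n → n=0. Stack: []
LOAD_FAST b → push -1. Stack: [-1]
LOAD_CONST → push 3. Stack: [-1, 3]
BINARY_OP * → -1 * 3 = -3. Stack: [-3]
STORE_FAST m → m=-3. Stack: []
LOAD_FAST b → push -1. Stack: [-1]
LOAD_CONST → push 5. Stack: [-1, 5]
BINARY_OP % → -1 % 5 = 4. Stack: [4]
LOAD_FAST m → push -3. Stack: [4, -3]
BINARY_OP * → 4 * -3 = -12. Stack: [-12]
STORE_FAST u → u=-12. Stack: []
LOAD_CONST → push 5. Stack: [5]
LOAD_FAST m → push -3. Stack: [5, -3]
BINARY_OP // → 5 // -3 = -2. Stack: [-2]
STORE_FAST k → k=-2. Stack: []
LOAD_FAST_LOAD_FAST c,c → push 15,15. Stack: [15, 15]
BINARY_OP & → 15 & 15 = 15. Stack: [15]
LOAD_FAST b → push -1. Stack: [15, -1]
LOAD_CONST → push 7. Stack: [15, -1, 7]
BINARY_OP - → -1 - 7 = -8. Stack: [15, -8]
BINARY_OP * → 15 * -8 = -120. Stack: [-120]
STORE_FAST n → n=-120. Stack: []
LOAD_FAST_LOAD_FAST m,c → push -3,15. Stack: [-3, 15]
BINARY_OP - → -3 - 15 = -18. Stack: [-18]
STORE_FAST x → x=-18. Stack: []
LOAD_FAST x → push -18. Stack: [-18]
RETURN_VALUE → return -18.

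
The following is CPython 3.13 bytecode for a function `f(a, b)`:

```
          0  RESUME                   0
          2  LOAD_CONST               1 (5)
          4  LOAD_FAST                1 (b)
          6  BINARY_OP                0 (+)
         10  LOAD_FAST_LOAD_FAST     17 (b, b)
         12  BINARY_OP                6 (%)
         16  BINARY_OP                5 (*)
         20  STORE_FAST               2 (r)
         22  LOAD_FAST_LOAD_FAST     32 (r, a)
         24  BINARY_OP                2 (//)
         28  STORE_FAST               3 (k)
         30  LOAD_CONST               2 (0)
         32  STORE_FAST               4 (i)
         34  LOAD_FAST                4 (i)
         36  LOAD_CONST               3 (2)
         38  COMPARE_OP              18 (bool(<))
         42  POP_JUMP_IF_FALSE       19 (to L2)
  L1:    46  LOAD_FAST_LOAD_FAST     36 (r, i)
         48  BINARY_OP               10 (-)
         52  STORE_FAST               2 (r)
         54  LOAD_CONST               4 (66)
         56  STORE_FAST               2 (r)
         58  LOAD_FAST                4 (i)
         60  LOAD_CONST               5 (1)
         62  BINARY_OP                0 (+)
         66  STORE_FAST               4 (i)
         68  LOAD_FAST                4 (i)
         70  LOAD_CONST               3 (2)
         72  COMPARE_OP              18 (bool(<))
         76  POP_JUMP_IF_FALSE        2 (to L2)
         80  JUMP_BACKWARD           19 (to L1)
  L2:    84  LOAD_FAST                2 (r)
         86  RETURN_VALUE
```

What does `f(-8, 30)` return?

66

LOAD_CONST → push 5. Stack: [5]
LOAD_FAST b → push 30. Stack: [5, 30]
BINARY_OP + → 5 + 30 = 35. Stack: [35]
LOAD_FAST_LOAD_FAST b,b → push 30,30. Stack: [35, 30, 30]
BINARY_OP % → 30 % 30 = 0. Stack: [35, 0]
BINARY_OP * → 35 * 0 = 0. Stack: [0]
STORE_FAST r → r=0. Stack: []
LOAD_FAST_LOAD_FAST r,a → push 0,-8. Stack: [0, -8]
BINARY_OP // → 0 // -8 = 0. Stack: [0]
STORE_FAST k → k=0. Stack: []
LOAD_CONST → push 0. Stack: [0]
STORE_FAST i → i=0. Stack: []
LOAD_FAST i → push 0. Stack: [0]
LOAD_CONST → push 2. Stack: [0, 2]
COMPARE_OP bool(<) → 0 vs 2 = True. Stack: [True]
POP_JUMP_IF_FALSE → pop True; no jump. Stack: []
LOAD_FAST_LOAD_FAST r,i → push 0,0. Stack: [0, 0]
BINARY_OP - → 0 - 0 = 0. Stack: [0]
STORE_FAST r → r=0. Stack: []
LOAD_CONST → push 66. Stack: [66]
STORE_FAST r → r=66. Stack: []
LOAD_FAST i → push 0. Stack: [0]
LOAD_CONST → push 1. Stack: [0, 1]
BINARY_OP + → 0 + 1 = 1. Stack: [1]
STORE_FAST i → i=1. Stack: []
LOAD_FAST i → push 1. Stack: [1]
LOAD_CONST → push 2. Stack: [1, 2]
COMPARE_OP bool(<) → 1 vs 2 = True. Stack: [True]
POP_JUMP_IF_FALSE → pop True; no jump. Stack: []
LOAD_FAST_LOAD_FAST r,i → push 66,1. Stack: [66, 1]
BINARY_OP - → 66 - 1 = 65. Stack: [65]
STORE_FAST r → r=65. Stack: []
LOAD_CONST → push 66. Stack: [66]
STORE_FAST r → r=66. Stack: []
LOAD_FAST i → push 1. Stack: [1]
LOAD_CONST → push 1. Stack: [1, 1]
BINARY_OP + → 1 + 1 = 2. Stack: [2]
STORE_FAST i → i=2. Stack: []
LOAD_FAST i → push 2. Stack: [2]
LOAD_CONST → push 2. Stack: [2, 2]
COMPARE_OP bool(<) → 2 vs 2 = False. Stack: [False]
POP_JUMP_IF_FALSE → pop False; jump. Stack: []
LOAD_FAST r → push 66. Stack: [66]
RETURN_VALUE → return 66.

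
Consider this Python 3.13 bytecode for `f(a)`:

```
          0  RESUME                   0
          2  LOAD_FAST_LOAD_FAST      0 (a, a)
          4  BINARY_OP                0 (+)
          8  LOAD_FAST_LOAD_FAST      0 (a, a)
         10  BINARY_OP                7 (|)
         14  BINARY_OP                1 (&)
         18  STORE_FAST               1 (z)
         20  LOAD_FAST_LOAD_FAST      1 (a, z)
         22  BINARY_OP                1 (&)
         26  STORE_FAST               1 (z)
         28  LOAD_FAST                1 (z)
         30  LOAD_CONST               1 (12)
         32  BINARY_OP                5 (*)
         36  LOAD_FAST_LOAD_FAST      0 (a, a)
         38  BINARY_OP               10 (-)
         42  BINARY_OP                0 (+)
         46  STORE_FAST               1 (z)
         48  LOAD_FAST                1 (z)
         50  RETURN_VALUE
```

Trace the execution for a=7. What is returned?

72

LOAD_FAST_LOAD_FAST a,a → push 7,7. Stack: [7, 7]
BINARY_OP + → 7 + 7 = 14. Stack: [14]
LOAD_FAST_LOAD_FAST a,a → push 7,7. Stack: [14, 7, 7]
BINARY_OP | → 7 | 7 = 7. Stack: [14, 7]
BINARY_OP & → 14 & 7 = 6. Stack: [6]
STORE_FAST z → z=6. Stack: []
LOAD_FAST_LOAD_FAST a,z → push 7,6. Stack: [7, 6]
BINARY_OP & → 7 & 6 = 6. Stack: [6]
STORE_FAST z → z=6. Stack: []
LOAD_FAST z → push 6. Stack: [6]
LOAD_CONST → push 12. Stack: [6, 12]
BINARY_OP * → 6 * 12 = 72. Stack: [72]
LOAD_FAST_LOAD_FAST a,a → push 7,7. Stack: [72, 7, 7]
BINARY_OP - → 7 - 7 = 0. Stack: [72, 0]
BINARY_OP + → 72 + 0 = 72. Stack: [72]
STORE_FAST z → z=72. Stack: []
LOAD_FAST z → push 72. Stack: [72]
RETURN_VALUE → return 72.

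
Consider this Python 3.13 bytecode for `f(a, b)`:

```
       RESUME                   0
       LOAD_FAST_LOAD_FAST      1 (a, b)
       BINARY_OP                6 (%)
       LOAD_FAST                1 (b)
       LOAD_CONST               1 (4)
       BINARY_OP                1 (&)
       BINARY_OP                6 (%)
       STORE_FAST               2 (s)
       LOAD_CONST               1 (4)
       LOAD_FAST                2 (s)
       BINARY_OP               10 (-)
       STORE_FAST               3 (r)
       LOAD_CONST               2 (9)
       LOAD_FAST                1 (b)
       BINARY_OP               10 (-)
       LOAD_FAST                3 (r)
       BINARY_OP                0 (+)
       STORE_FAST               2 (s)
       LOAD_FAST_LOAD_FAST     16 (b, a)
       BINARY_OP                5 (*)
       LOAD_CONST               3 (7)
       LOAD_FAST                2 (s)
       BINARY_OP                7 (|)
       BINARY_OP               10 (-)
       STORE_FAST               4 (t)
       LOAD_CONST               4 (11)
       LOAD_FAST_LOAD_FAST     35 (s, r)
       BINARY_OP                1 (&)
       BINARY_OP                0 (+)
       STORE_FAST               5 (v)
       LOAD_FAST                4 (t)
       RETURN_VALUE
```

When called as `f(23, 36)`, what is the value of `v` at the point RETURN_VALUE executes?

LOAD_FAST_LOAD_FAST a,b → push 23,36. Stack: [23, 36]
BINARY_OP % → 23 % 36 = 23. Stack: [23]
LOAD_FAST b → push 36. Stack: [23, 36]
LOAD_CONST → push 4. Stack: [23, 36, 4]
BINARY_OP & → 36 & 4 = 4. Stack: [23, 4]
BINARY_OP % → 23 % 4 = 3. Stack: [3]
STORE_FAST s → s=3. Stack: []
LOAD_CONST → push 4. Stack: [4]
LOAD_FAST s → push 3. Stack: [4, 3]
BINARY_OP - → 4 - 3 = 1. Stack: [1]
STORE_FAST r → r=1. Stack: []
LOAD_CONST → push 9. Stack: [9]
LOAD_FAST b → push 36. Stack: [9, 36]
BINARY_OP - → 9 - 36 = -27. Stack: [-27]
LOAD_FAST r → push 1. Stack: [-27, 1]
BINARY_OP + → -27 + 1 = -26. Stack: [-26]
STORE_FAST s → s=-26. Stack: []
LOAD_FAST_LOAD_FAST b,a → push 36,23. Stack: [36, 23]
BINARY_OP * → 36 * 23 = 828. Stack: [828]
LOAD_CONST → push 7. Stack: [828, 7]
LOAD_FAST s → push -26. Stack: [828, 7, -26]
BINARY_OP | → 7 | -26 = -25. Stack: [828, -25]
BINARY_OP - → 828 - -25 = 853. Stack: [853]
STORE_FAST t → t=853. Stack: []
LOAD_CONST → push 11. Stack: [11]
LOAD_FAST_LOAD_FAST s,r → push -26,1. Stack: [11, -26, 1]
BINARY_OP & → -26 & 1 = 0. Stack: [11, 0]
BINARY_OP + → 11 + 0 = 11. Stack: [11]
STORE_FAST v → v=11. Stack: []
LOAD_FAST t → push 853. Stack: [853]
RETURN_VALUE → return 853.

11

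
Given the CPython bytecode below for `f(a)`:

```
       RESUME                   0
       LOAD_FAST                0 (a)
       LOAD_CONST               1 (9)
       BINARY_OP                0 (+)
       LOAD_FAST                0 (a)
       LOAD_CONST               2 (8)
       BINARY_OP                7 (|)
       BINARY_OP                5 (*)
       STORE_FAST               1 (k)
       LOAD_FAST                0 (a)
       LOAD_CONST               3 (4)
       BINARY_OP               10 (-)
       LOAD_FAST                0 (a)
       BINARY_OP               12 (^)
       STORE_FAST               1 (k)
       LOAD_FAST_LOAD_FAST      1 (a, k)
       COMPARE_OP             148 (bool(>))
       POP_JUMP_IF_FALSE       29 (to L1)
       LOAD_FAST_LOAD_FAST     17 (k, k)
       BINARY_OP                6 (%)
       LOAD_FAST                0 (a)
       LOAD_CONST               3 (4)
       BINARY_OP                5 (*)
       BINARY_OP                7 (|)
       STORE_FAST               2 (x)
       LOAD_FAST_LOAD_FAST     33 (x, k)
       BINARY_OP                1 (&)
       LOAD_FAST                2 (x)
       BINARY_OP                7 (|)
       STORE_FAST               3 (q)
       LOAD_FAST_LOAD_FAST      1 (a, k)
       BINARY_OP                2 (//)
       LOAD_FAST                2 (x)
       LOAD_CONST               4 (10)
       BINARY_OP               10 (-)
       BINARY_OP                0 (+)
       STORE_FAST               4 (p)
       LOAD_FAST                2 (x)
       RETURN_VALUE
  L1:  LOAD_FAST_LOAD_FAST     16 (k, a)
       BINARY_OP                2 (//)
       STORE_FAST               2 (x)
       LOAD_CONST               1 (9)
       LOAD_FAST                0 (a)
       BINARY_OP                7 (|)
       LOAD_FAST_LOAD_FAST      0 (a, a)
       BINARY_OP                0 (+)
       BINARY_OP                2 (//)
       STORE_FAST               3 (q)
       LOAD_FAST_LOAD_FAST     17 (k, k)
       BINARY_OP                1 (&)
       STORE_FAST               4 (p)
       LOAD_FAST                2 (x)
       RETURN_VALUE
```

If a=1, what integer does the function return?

4

LOAD_FAST a → push 1. Stack: [1]
LOAD_CONST → push 9. Stack: [1, 9]
BINARY_OP + → 1 + 9 = 10. Stack: [10]
LOAD_FAST a → push 1. Stack: [10, 1]
LOAD_CONST → push 8. Stack: [10, 1, 8]
BINARY_OP | → 1 | 8 = 9. Stack: [10, 9]
BINARY_OP * → 10 * 9 = 90. Stack: [90]
STORE_FAST k → k=90. Stack: []
LOAD_FAST a → push 1. Stack: [1]
LOAD_CONST → push 4. Stack: [1, 4]
BINARY_OP - → 1 - 4 = -3. Stack: [-3]
LOAD_FAST a → push 1. Stack: [-3, 1]
BINARY_OP ^ → -3 ^ 1 = -4. Stack: [-4]
STORE_FAST k → k=-4. Stack: []
LOAD_FAST_LOAD_FAST a,k → push 1,-4. Stack: [1, -4]
COMPARE_OP bool(>) → 1 vs -4 = True. Stack: [True]
POP_JUMP_IF_FALSE → pop True; no jump. Stack: []
LOAD_FAST_LOAD_FAST k,k → push -4,-4. Stack: [-4, -4]
BINARY_OP % → -4 % -4 = 0. Stack: [0]
LOAD_FAST a → push 1. Stack: [0, 1]
LOAD_CONST → push 4. Stack: [0, 1, 4]
BINARY_OP * → 1 * 4 = 4. Stack: [0, 4]
BINARY_OP | → 0 | 4 = 4. Stack: [4]
STORE_FAST x → x=4. Stack: []
LOAD_FAST_LOAD_FAST x,k → push 4,-4. Stack: [4, -4]
BINARY_OP & → 4 & -4 = 4. Stack: [4]
LOAD_FAST x → push 4. Stack: [4, 4]
BINARY_OP | → 4 | 4 = 4. Stack: [4]
STORE_FAST q → q=4. Stack: []
LOAD_FAST_LOAD_FAST a,k → push 1,-4. Stack: [1, -4]
BINARY_OP // → 1 // -4 = -1. Stack: [-1]
LOAD_FAST x → push 4. Stack: [-1, 4]
LOAD_CONST → push 10. Stack: [-1, 4, 10]
BINARY_OP - → 4 - 10 = -6. Stack: [-1, -6]
BINARY_OP + → -1 + -6 = -7. Stack: [-7]
STORE_FAST p → p=-7. Stack: []
LOAD_FAST x → push 4. Stack: [4]
RETURN_VALUE → return 4.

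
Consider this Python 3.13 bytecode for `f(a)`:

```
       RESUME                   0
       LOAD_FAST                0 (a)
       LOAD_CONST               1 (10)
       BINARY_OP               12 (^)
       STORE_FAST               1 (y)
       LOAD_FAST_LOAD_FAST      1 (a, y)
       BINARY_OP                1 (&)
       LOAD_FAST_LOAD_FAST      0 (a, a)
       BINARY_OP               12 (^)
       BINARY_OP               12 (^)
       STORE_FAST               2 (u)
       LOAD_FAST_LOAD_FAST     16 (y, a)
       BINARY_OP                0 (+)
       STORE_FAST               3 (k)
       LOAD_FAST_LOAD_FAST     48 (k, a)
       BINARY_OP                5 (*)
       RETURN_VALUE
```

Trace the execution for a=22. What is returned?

LOAD_FAST a → push 22. Stack: [22]
LOAD_CONST → push 10. Stack: [22, 10]
BINARY_OP ^ → 22 ^ 10 = 28. Stack: [28]
STORE_FAST y → y=28. Stack: []
LOAD_FAST_LOAD_FAST a,y → push 22,28. Stack: [22, 28]
BINARY_OP & → 22 & 28 = 20. Stack: [20]
LOAD_FAST_LOAD_FAST a,a → push 22,22. Stack: [20, 22, 22]
BINARY_OP ^ → 22 ^ 22 = 0. Stack: [20, 0]
BINARY_OP ^ → 20 ^ 0 = 20. Stack: [20]
STORE_FAST u → u=20. Stack: []
LOAD_FAST_LOAD_FAST y,a → push 28,22. Stack: [28, 22]
BINARY_OP + → 28 + 22 = 50. Stack: [50]
STORE_FAST k → k=50. Stack: []
LOAD_FAST_LOAD_FAST k,a → push 50,22. Stack: [50, 22]
BINARY_OP * → 50 * 22 = 1100. Stack: [1100]
RETURN_VALUE → return 1100.

1100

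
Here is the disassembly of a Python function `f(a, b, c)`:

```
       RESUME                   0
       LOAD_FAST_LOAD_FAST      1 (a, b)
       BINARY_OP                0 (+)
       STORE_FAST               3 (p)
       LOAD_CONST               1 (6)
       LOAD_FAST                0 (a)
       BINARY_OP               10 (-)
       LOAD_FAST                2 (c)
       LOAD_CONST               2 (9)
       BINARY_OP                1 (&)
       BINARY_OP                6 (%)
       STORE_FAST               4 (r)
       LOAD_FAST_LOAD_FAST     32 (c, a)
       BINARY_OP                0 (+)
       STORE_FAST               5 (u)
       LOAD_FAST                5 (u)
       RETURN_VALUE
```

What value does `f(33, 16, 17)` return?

50

LOAD_FAST_LOAD_FAST a,b → push 33,16. Stack: [33, 16]
BINARY_OP + → 33 + 16 = 49. Stack: [49]
STORE_FAST p → p=49. Stack: []
LOAD_CONST → push 6. Stack: [6]
LOAD_FAST a → push 33. Stack: [6, 33]
BINARY_OP - → 6 - 33 = -27. Stack: [-27]
LOAD_FAST c → push 17. Stack: [-27, 17]
LOAD_CONST → push 9. Stack: [-27, 17, 9]
BINARY_OP & → 17 & 9 = 1. Stack: [-27, 1]
BINARY_OP % → -27 % 1 = 0. Stack: [0]
STORE_FAST r → r=0. Stack: []
LOAD_FAST_LOAD_FAST c,a → push 17,33. Stack: [17, 33]
BINARY_OP + → 17 + 33 = 50. Stack: [50]
STORE_FAST u → u=50. Stack: []
LOAD_FAST u → push 50. Stack: [50]
RETURN_VALUE → return 50.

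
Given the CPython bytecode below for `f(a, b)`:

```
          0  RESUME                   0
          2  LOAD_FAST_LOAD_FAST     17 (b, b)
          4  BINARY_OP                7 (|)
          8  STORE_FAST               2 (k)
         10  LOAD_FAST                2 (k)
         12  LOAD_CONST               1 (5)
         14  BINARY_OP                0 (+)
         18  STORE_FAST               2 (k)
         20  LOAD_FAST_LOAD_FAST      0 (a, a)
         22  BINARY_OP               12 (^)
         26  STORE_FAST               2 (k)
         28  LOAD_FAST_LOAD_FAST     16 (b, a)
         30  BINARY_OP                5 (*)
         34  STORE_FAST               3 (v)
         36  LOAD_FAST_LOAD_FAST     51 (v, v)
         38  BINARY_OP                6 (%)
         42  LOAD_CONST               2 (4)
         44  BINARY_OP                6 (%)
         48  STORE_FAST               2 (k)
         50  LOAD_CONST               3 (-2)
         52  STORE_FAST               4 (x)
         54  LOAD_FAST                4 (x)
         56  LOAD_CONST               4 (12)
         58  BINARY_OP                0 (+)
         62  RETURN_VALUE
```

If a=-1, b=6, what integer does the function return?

LOAD_FAST_LOAD_FAST b,b → push 6,6. Stack: [6, 6]
BINARY_OP | → 6 | 6 = 6. Stack: [6]
STORE_FAST k → k=6. Stack: []
LOAD_FAST k → push 6. Stack: [6]
LOAD_CONST → push 5. Stack: [6, 5]
BINARY_OP + → 6 + 5 = 11. Stack: [11]
STORE_FAST k → k=11. Stack: []
LOAD_FAST_LOAD_FAST a,a → push -1,-1. Stack: [-1, -1]
BINARY_OP ^ → -1 ^ -1 = 0. Stack: [0]
STORE_FAST k → k=0. Stack: []
LOAD_FAST_LOAD_FAST b,a → push 6,-1. Stack: [6, -1]
BINARY_OP * → 6 * -1 = -6. Stack: [-6]
STORE_FAST v → v=-6. Stack: []
LOAD_FAST_LOAD_FAST v,v → push -6,-6. Stack: [-6, -6]
BINARY_OP % → -6 % -6 = 0. Stack: [0]
LOAD_CONST → push 4. Stack: [0, 4]
BINARY_OP % → 0 % 4 = 0. Stack: [0]
STORE_FAST k → k=0. Stack: []
LOAD_CONST → push -2. Stack: [-2]
STORE_FAST x → x=-2. Stack: []
LOAD_FAST x → push -2. Stack: [-2]
LOAD_CONST → push 12. Stack: [-2, 12]
BINARY_OP + → -2 + 12 = 10. Stack: [10]
RETURN_VALUE → return 10.

10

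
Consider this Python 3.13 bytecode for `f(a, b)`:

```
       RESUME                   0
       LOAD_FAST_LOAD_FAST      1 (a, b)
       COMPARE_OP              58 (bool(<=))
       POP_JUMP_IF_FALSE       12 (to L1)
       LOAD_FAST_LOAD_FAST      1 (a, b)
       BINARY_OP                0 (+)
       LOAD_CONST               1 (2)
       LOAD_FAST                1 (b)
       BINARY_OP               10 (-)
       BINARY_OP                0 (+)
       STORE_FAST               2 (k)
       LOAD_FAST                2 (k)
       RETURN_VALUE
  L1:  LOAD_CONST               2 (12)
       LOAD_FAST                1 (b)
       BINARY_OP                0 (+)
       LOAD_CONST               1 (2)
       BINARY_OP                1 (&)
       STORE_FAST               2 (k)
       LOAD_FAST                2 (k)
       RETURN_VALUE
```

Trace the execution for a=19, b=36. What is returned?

LOAD_FAST_LOAD_FAST a,b → push 19,36. Stack: [19, 36]
COMPARE_OP bool(<=) → 19 vs 36 = True. Stack: [True]
POP_JUMP_IF_FALSE → pop True; no jump. Stack: []
LOAD_FAST_LOAD_FAST a,b → push 19,36. Stack: [19, 36]
BINARY_OP + → 19 + 36 = 55. Stack: [55]
LOAD_CONST → push 2. Stack: [55, 2]
LOAD_FAST b → push 36. Stack: [55, 2, 36]
BINARY_OP - → 2 - 36 = -34. Stack: [55, -34]
BINARY_OP + → 55 + -34 = 21. Stack: [21]
STORE_FAST k → k=21. Stack: []
LOAD_FAST k → push 21. Stack: [21]
RETURN_VALUE → return 21.

21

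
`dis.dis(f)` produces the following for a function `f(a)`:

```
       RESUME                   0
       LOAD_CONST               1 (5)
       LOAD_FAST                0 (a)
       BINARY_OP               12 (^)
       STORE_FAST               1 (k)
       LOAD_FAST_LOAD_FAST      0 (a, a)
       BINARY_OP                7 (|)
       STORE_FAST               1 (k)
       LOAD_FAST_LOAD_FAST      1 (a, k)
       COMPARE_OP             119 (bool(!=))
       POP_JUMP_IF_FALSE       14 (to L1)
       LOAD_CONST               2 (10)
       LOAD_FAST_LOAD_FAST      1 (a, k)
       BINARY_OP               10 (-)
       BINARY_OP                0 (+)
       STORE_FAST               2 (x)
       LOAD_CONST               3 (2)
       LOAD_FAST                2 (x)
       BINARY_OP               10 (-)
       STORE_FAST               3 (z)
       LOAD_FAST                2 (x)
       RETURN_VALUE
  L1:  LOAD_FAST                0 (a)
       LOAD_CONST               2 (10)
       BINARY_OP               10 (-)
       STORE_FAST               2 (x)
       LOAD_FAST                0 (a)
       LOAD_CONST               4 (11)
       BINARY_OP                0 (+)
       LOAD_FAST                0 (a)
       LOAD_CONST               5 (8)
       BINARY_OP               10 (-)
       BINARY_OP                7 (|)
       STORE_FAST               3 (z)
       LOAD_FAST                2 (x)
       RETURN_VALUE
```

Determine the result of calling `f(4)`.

-6

LOAD_CONST → push 5. Stack: [5]
LOAD_FAST a → push 4. Stack: [5, 4]
BINARY_OP ^ → 5 ^ 4 = 1. Stack: [1]
STORE_FAST k → k=1. Stack: []
LOAD_FAST_LOAD_FAST a,a → push 4,4. Stack: [4, 4]
BINARY_OP | → 4 | 4 = 4. Stack: [4]
STORE_FAST k → k=4. Stack: []
LOAD_FAST_LOAD_FAST a,k → push 4,4. Stack: [4, 4]
COMPARE_OP bool(!=) → 4 vs 4 = False. Stack: [False]
POP_JUMP_IF_FALSE → pop False; jump. Stack: []
LOAD_FAST a → push 4. Stack: [4]
LOAD_CONST → push 10. Stack: [4, 10]
BINARY_OP - → 4 - 10 = -6. Stack: [-6]
STORE_FAST x → x=-6. Stack: []
LOAD_FAST a → push 4. Stack: [4]
LOAD_CONST → push 11. Stack: [4, 11]
BINARY_OP + → 4 + 11 = 15. Stack: [15]
LOAD_FAST a → push 4. Stack: [15, 4]
LOAD_CONST → push 8. Stack: [15, 4, 8]
BINARY_OP - → 4 - 8 = -4. Stack: [15, -4]
BINARY_OP | → 15 | -4 = -1. Stack: [-1]
STORE_FAST z → z=-1. Stack: []
LOAD_FAST x → push -6. Stack: [-6]
RETURN_VALUE → return -6.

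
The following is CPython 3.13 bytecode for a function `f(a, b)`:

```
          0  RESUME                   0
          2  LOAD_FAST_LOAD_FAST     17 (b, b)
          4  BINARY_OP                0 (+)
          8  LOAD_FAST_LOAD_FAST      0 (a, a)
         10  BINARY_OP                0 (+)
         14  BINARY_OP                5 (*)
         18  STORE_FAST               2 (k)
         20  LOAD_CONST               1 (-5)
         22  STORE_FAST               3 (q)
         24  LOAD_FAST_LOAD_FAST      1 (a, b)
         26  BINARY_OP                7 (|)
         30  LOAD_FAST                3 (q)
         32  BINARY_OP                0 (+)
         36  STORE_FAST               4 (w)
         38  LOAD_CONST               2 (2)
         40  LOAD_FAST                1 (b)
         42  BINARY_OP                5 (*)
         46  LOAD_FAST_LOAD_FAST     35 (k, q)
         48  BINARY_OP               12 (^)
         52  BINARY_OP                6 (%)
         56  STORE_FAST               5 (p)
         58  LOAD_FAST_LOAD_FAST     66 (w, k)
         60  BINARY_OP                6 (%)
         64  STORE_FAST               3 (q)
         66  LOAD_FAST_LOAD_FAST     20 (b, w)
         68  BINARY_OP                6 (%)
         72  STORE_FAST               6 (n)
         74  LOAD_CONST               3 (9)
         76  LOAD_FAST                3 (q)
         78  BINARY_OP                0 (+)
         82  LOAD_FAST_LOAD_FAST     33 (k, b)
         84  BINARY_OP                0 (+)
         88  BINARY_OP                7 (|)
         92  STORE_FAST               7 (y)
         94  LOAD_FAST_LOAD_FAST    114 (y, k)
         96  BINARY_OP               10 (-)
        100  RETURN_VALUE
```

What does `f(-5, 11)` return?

LOAD_FAST_LOAD_FAST b,b → push 11,11. Stack: [11, 11]
BINARY_OP + → 11 + 11 = 22. Stack: [22]
LOAD_FAST_LOAD_FAST a,a → push -5,-5. Stack: [22, -5, -5]
BINARY_OP + → -5 + -5 = -10. Stack: [22, -10]
BINARY_OP * → 22 * -10 = -220. Stack: [-220]
STORE_FAST k → k=-220. Stack: []
LOAD_CONST → push -5. Stack: [-5]
STORE_FAST q → q=-5. Stack: []
LOAD_FAST_LOAD_FAST a,b → push -5,11. Stack: [-5, 11]
BINARY_OP | → -5 | 11 = -5. Stack: [-5]
LOAD_FAST q → push -5. Stack: [-5, -5]
BINARY_OP + → -5 + -5 = -10. Stack: [-10]
STORE_FAST w → w=-10. Stack: []
LOAD_CONST → push 2. Stack: [2]
LOAD_FAST b → push 11. Stack: [2, 11]
BINARY_OP * → 2 * 11 = 22. Stack: [22]
LOAD_FAST_LOAD_FAST k,q → push -220,-5. Stack: [22, -220, -5]
BINARY_OP ^ → -220 ^ -5 = 223. Stack: [22, 223]
BINARY_OP % → 22 % 223 = 22. Stack: [22]
STORE_FAST p → p=22. Stack: []
LOAD_FAST_LOAD_FAST w,k → push -10,-220. Stack: [-10, -220]
BINARY_OP % → -10 % -220 = -10. Stack: [-10]
STORE_FAST q → q=-10. Stack: []
LOAD_FAST_LOAD_FAST b,w → push 11,-10. Stack: [11, -10]
BINARY_OP % → 11 % -10 = -9. Stack: [-9]
STORE_FAST n → n=-9. Stack: []
LOAD_CONST → push 9. Stack: [9]
LOAD_FAST q → push -10. Stack: [9, -10]
BINARY_OP + → 9 + -10 = -1. Stack: [-1]
LOAD_FAST_LOAD_FAST k,b → push -220,11. Stack: [-1, -220, 11]
BINARY_OP + → -220 + 11 = -209. Stack: [-1, -209]
BINARY_OP | → -1 | -209 = -1. Stack: [-1]
STORE_FAST y → y=-1. Stack: []
LOAD_FAST_LOAD_FAST y,k → push -1,-220. Stack: [-1, -220]
BINARY_OP - → -1 - -220 = 219. Stack: [219]
RETURN_VALUE → return 219.

219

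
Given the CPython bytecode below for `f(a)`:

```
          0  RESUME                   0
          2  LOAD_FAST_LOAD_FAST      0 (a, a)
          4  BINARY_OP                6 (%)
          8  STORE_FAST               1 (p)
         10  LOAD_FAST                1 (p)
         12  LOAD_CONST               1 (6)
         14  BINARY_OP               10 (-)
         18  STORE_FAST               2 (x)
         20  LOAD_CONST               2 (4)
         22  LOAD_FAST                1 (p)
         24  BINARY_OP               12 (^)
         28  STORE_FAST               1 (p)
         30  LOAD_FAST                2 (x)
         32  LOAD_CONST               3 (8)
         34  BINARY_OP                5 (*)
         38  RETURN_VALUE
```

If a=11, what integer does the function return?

LOAD_FAST_LOAD_FAST a,a → push 11,11. Stack: [11, 11]
BINARY_OP % → 11 % 11 = 0. Stack: [0]
STORE_FAST p → p=0. Stack: []
LOAD_FAST p → push 0. Stack: [0]
LOAD_CONST → push 6. Stack: [0, 6]
BINARY_OP - → 0 - 6 = -6. Stack: [-6]
STORE_FAST x → x=-6. Stack: []
LOAD_CONST → push 4. Stack: [4]
LOAD_FAST p → push 0. Stack: [4, 0]
BINARY_OP ^ → 4 ^ 0 = 4. Stack: [4]
STORE_FAST p → p=4. Stack: []
LOAD_FAST x → push -6. Stack: [-6]
LOAD_CONST → push 8. Stack: [-6, 8]
BINARY_OP * → -6 * 8 = -48. Stack: [-48]
RETURN_VALUE → return -48.

-48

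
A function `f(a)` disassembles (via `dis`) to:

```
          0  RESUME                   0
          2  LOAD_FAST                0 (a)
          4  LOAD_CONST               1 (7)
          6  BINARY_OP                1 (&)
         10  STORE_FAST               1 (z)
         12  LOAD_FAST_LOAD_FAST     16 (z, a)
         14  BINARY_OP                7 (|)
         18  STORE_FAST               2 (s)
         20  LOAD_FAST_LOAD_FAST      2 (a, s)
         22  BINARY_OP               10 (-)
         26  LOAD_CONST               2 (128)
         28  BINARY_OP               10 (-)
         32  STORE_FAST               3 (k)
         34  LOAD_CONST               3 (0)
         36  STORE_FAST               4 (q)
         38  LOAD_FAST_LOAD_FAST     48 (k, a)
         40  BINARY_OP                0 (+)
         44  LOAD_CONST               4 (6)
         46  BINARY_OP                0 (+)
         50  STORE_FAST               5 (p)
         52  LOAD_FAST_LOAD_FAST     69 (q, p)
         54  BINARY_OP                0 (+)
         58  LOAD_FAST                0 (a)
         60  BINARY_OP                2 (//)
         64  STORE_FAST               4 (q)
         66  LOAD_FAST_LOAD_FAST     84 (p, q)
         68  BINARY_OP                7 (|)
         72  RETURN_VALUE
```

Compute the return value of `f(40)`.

-1

LOAD_FAST a → push 40. Stack: [40]
LOAD_CONST → push 7. Stack: [40, 7]
BINARY_OP & → 40 & 7 = 0. Stack: [0]
STORE_FAST z → z=0. Stack: []
LOAD_FAST_LOAD_FAST z,a → push 0,40. Stack: [0, 40]
BINARY_OP | → 0 | 40 = 40. Stack: [40]
STORE_FAST s → s=40. Stack: []
LOAD_FAST_LOAD_FAST a,s → push 40,40. Stack: [40, 40]
BINARY_OP - → 40 - 40 = 0. Stack: [0]
LOAD_CONST → push 128. Stack: [0, 128]
BINARY_OP - → 0 - 128 = -128. Stack: [-128]
STORE_FAST k → k=-128. Stack: []
LOAD_CONST → push 0. Stack: [0]
STORE_FAST q → q=0. Stack: []
LOAD_FAST_LOAD_FAST k,a → push -128,40. Stack: [-128, 40]
BINARY_OP + → -128 + 40 = -88. Stack: [-88]
LOAD_CONST → push 6. Stack: [-88, 6]
BINARY_OP + → -88 + 6 = -82. Stack: [-82]
STORE_FAST p → p=-82. Stack: []
LOAD_FAST_LOAD_FAST q,p → push 0,-82. Stack: [0, -82]
BINARY_OP + → 0 + -82 = -82. Stack: [-82]
LOAD_FAST a → push 40. Stack: [-82, 40]
BINARY_OP // → -82 // 40 = -3. Stack: [-3]
STORE_FAST q → q=-3. Stack: []
LOAD_FAST_LOAD_FAST p,q → push -82,-3. Stack: [-82, -3]
BINARY_OP | → -82 | -3 = -1. Stack: [-1]
RETURN_VALUE → return -1.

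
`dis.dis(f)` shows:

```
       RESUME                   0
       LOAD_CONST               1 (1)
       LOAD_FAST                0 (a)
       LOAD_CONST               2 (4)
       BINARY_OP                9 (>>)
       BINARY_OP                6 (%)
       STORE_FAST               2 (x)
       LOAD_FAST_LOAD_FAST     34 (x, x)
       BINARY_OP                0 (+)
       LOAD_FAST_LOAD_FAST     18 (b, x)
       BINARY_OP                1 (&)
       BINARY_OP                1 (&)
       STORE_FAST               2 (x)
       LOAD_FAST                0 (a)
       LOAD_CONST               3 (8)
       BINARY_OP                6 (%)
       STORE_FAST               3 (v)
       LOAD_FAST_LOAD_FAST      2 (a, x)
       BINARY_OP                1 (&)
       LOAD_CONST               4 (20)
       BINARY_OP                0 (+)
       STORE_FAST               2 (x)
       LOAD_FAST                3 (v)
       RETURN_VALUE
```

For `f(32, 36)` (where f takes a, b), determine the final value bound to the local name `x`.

LOAD_CONST → push 1. Stack: [1]
LOAD_FAST a → push 32. Stack: [1, 32]
LOAD_CONST → push 4. Stack: [1, 32, 4]
BINARY_OP >> → 32 >> 4 = 2. Stack: [1, 2]
BINARY_OP % → 1 % 2 = 1. Stack: [1]
STORE_FAST x → x=1. Stack: []
LOAD_FAST_LOAD_FAST x,x → push 1,1. Stack: [1, 1]
BINARY_OP + → 1 + 1 = 2. Stack: [2]
LOAD_FAST_LOAD_FAST b,x → push 36,1. Stack: [2, 36, 1]
BINARY_OP & → 36 & 1 = 0. Stack: [2, 0]
BINARY_OP & → 2 & 0 = 0. Stack: [0]
STORE_FAST x → x=0. Stack: []
LOAD_FAST a → push 32. Stack: [32]
LOAD_CONST → push 8. Stack: [32, 8]
BINARY_OP % → 32 % 8 = 0. Stack: [0]
STORE_FAST v → v=0. Stack: []
LOAD_FAST_LOAD_FAST a,x → push 32,0. Stack: [32, 0]
BINARY_OP & → 32 & 0 = 0. Stack: [0]
LOAD_CONST → push 20. Stack: [0, 20]
BINARY_OP + → 0 + 20 = 20. Stack: [20]
STORE_FAST x → x=20. Stack: []
LOAD_FAST v → push 0. Stack: [0]
RETURN_VALUE → return 0.

20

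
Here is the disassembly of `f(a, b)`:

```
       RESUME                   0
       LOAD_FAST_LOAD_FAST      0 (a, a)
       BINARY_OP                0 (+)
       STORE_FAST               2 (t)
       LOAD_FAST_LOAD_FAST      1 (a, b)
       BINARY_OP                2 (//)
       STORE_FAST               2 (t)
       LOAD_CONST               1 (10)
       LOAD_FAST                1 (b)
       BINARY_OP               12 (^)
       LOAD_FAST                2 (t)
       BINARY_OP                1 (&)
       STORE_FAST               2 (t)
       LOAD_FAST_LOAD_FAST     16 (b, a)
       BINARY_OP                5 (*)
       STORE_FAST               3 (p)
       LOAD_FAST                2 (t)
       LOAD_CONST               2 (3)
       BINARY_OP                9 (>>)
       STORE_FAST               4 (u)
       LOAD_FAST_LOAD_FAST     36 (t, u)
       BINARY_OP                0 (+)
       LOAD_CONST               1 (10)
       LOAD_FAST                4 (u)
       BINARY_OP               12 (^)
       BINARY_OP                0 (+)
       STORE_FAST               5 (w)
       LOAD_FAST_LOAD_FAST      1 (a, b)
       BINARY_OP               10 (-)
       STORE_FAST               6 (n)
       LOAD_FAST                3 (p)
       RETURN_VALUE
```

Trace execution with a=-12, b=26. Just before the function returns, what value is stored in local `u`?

2

LOAD_FAST_LOAD_FAST a,a → push -12,-12. Stack: [-12, -12]
BINARY_OP + → -12 + -12 = -24. Stack: [-24]
STORE_FAST t → t=-24. Stack: []
LOAD_FAST_LOAD_FAST a,b → push -12,26. Stack: [-12, 26]
BINARY_OP // → -12 // 26 = -1. Stack: [-1]
STORE_FAST t → t=-1. Stack: []
LOAD_CONST → push 10. Stack: [10]
LOAD_FAST b → push 26. Stack: [10, 26]
BINARY_OP ^ → 10 ^ 26 = 16. Stack: [16]
LOAD_FAST t → push -1. Stack: [16, -1]
BINARY_OP & → 16 & -1 = 16. Stack: [16]
STORE_FAST t → t=16. Stack: []
LOAD_FAST_LOAD_FAST b,a → push 26,-12. Stack: [26, -12]
BINARY_OP * → 26 * -12 = -312. Stack: [-312]
STORE_FAST p → p=-312. Stack: []
LOAD_FAST t → push 16. Stack: [16]
LOAD_CONST → push 3. Stack: [16, 3]
BINARY_OP >> → 16 >> 3 = 2. Stack: [2]
STORE_FAST u → u=2. Stack: []
LOAD_FAST_LOAD_FAST t,u → push 16,2. Stack: [16, 2]
BINARY_OP + → 16 + 2 = 18. Stack: [18]
LOAD_CONST → push 10. Stack: [18, 10]
LOAD_FAST u → push 2. Stack: [18, 10, 2]
BINARY_OP ^ → 10 ^ 2 = 8. Stack: [18, 8]
BINARY_OP + → 18 + 8 = 26. Stack: [26]
STORE_FAST w → w=26. Stack: []
LOAD_FAST_LOAD_FAST a,b → push -12,26. Stack: [-12, 26]
BINARY_OP - → -12 - 26 = -38. Stack: [-38]
STORE_FAST n → n=-38. Stack: []
LOAD_FAST p → push -312. Stack: [-312]
RETURN_VALUE → return -312.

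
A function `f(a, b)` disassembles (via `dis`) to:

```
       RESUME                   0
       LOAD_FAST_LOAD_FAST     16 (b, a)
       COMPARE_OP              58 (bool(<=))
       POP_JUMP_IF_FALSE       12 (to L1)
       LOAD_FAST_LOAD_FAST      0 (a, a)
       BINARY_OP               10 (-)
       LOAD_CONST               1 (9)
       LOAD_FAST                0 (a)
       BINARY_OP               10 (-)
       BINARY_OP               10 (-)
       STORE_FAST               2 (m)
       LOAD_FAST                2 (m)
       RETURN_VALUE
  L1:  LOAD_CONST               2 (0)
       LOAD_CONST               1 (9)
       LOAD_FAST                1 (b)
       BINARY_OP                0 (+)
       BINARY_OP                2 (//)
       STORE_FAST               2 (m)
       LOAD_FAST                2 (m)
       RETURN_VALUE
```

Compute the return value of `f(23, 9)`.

LOAD_FAST_LOAD_FAST b,a → push 9,23. Stack: [9, 23]
COMPARE_OP bool(<=) → 9 vs 23 = True. Stack: [True]
POP_JUMP_IF_FALSE → pop True; no jump. Stack: []
LOAD_FAST_LOAD_FAST a,a → push 23,23. Stack: [23, 23]
BINARY_OP - → 23 - 23 = 0. Stack: [0]
LOAD_CONST → push 9. Stack: [0, 9]
LOAD_FAST a → push 23. Stack: [0, 9, 23]
BINARY_OP - → 9 - 23 = -14. Stack: [0, -14]
BINARY_OP - → 0 - -14 = 14. Stack: [14]
STORE_FAST m → m=14. Stack: []
LOAD_FAST m → push 14. Stack: [14]
RETURN_VALUE → return 14.

14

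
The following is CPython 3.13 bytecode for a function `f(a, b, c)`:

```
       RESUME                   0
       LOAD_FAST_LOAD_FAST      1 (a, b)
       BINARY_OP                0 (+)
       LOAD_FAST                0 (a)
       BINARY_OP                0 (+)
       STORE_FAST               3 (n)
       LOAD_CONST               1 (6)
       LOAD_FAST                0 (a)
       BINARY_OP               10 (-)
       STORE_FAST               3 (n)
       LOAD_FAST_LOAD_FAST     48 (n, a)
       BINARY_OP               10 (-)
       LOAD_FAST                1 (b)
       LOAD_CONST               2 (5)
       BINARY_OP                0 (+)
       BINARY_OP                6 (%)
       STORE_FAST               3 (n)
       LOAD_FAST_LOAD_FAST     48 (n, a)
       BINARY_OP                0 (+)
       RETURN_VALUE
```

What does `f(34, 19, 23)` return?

44

LOAD_FAST_LOAD_FAST a,b → push 34,19. Stack: [34, 19]
BINARY_OP + → 34 + 19 = 53. Stack: [53]
LOAD_FAST a → push 34. Stack: [53, 34]
BINARY_OP + → 53 + 34 = 87. Stack: [87]
STORE_FAST n → n=87. Stack: []
LOAD_CONST → push 6. Stack: [6]
LOAD_FAST a → push 34. Stack: [6, 34]
BINARY_OP - → 6 - 34 = -28. Stack: [-28]
STORE_FAST n → n=-28. Stack: []
LOAD_FAST_LOAD_FAST n,a → push -28,34. Stack: [-28, 34]
BINARY_OP - → -28 - 34 = -62. Stack: [-62]
LOAD_FAST b → push 19. Stack: [-62, 19]
LOAD_CONST → push 5. Stack: [-62, 19, 5]
BINARY_OP + → 19 + 5 = 24. Stack: [-62, 24]
BINARY_OP % → -62 % 24 = 10. Stack: [10]
STORE_FAST n → n=10. Stack: []
LOAD_FAST_LOAD_FAST n,a → push 10,34. Stack: [10, 34]
BINARY_OP + → 10 + 34 = 44. Stack: [44]
RETURN_VALUE → return 44.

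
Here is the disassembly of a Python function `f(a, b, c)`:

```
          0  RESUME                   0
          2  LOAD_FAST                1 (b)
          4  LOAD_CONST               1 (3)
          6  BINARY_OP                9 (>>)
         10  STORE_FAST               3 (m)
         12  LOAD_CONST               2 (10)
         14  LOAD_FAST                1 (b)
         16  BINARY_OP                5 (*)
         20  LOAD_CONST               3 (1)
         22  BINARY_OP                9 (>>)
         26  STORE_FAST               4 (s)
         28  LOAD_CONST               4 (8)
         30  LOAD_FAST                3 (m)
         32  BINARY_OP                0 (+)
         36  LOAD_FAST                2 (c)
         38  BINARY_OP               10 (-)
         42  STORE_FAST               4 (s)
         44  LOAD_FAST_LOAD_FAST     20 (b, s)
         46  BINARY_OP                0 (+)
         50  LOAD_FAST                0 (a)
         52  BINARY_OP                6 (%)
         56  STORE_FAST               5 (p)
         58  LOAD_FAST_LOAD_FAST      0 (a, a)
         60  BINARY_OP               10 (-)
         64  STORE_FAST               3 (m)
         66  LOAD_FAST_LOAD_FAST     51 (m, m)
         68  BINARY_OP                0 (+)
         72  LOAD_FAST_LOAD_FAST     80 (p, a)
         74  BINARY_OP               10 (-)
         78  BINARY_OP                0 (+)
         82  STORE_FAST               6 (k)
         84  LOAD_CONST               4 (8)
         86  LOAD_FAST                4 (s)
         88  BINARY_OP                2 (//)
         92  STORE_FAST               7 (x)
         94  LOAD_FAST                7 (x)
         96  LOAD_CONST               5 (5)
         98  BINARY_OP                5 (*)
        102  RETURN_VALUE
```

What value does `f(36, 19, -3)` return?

LOAD_FAST b → push 19. Stack: [19]
LOAD_CONST → push 3. Stack: [19, 3]
BINARY_OP >> → 19 >> 3 = 2. Stack: [2]
STORE_FAST m → m=2. Stack: []
LOAD_CONST → push 10. Stack: [10]
LOAD_FAST b → push 19. Stack: [10, 19]
BINARY_OP * → 10 * 19 = 190. Stack: [190]
LOAD_CONST → push 1. Stack: [190, 1]
BINARY_OP >> → 190 >> 1 = 95. Stack: [95]
STORE_FAST s → s=95. Stack: []
LOAD_CONST → push 8. Stack: [8]
LOAD_FAST m → push 2. Stack: [8, 2]
BINARY_OP + → 8 + 2 = 10. Stack: [10]
LOAD_FAST c → push -3. Stack: [10, -3]
BINARY_OP - → 10 - -3 = 13. Stack: [13]
STORE_FAST s → s=13. Stack: []
LOAD_FAST_LOAD_FAST b,s → push 19,13. Stack: [19, 13]
BINARY_OP + → 19 + 13 = 32. Stack: [32]
LOAD_FAST a → push 36. Stack: [32, 36]
BINARY_OP % → 32 % 36 = 32. Stack: [32]
STORE_FAST p → p=32. Stack: []
LOAD_FAST_LOAD_FAST a,a → push 36,36. Stack: [36, 36]
BINARY_OP - → 36 - 36 = 0. Stack: [0]
STORE_FAST m → m=0. Stack: []
LOAD_FAST_LOAD_FAST m,m → push 0,0. Stack: [0, 0]
BINARY_OP + → 0 + 0 = 0. Stack: [0]
LOAD_FAST_LOAD_FAST p,a → push 32,36. Stack: [0, 32, 36]
BINARY_OP - → 32 - 36 = -4. Stack: [0, -4]
BINARY_OP + → 0 + -4 = -4. Stack: [-4]
STORE_FAST k → k=-4. Stack: []
LOAD_CONST → push 8. Stack: [8]
LOAD_FAST s → push 13. Stack: [8, 13]
BINARY_OP // → 8 // 13 = 0. Stack: [0]
STORE_FAST x → x=0. Stack: []
LOAD_FAST x → push 0. Stack: [0]
LOAD_CONST → push 5. Stack: [0, 5]
BINARY_OP * → 0 * 5 = 0. Stack: [0]
RETURN_VALUE → return 0.

0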